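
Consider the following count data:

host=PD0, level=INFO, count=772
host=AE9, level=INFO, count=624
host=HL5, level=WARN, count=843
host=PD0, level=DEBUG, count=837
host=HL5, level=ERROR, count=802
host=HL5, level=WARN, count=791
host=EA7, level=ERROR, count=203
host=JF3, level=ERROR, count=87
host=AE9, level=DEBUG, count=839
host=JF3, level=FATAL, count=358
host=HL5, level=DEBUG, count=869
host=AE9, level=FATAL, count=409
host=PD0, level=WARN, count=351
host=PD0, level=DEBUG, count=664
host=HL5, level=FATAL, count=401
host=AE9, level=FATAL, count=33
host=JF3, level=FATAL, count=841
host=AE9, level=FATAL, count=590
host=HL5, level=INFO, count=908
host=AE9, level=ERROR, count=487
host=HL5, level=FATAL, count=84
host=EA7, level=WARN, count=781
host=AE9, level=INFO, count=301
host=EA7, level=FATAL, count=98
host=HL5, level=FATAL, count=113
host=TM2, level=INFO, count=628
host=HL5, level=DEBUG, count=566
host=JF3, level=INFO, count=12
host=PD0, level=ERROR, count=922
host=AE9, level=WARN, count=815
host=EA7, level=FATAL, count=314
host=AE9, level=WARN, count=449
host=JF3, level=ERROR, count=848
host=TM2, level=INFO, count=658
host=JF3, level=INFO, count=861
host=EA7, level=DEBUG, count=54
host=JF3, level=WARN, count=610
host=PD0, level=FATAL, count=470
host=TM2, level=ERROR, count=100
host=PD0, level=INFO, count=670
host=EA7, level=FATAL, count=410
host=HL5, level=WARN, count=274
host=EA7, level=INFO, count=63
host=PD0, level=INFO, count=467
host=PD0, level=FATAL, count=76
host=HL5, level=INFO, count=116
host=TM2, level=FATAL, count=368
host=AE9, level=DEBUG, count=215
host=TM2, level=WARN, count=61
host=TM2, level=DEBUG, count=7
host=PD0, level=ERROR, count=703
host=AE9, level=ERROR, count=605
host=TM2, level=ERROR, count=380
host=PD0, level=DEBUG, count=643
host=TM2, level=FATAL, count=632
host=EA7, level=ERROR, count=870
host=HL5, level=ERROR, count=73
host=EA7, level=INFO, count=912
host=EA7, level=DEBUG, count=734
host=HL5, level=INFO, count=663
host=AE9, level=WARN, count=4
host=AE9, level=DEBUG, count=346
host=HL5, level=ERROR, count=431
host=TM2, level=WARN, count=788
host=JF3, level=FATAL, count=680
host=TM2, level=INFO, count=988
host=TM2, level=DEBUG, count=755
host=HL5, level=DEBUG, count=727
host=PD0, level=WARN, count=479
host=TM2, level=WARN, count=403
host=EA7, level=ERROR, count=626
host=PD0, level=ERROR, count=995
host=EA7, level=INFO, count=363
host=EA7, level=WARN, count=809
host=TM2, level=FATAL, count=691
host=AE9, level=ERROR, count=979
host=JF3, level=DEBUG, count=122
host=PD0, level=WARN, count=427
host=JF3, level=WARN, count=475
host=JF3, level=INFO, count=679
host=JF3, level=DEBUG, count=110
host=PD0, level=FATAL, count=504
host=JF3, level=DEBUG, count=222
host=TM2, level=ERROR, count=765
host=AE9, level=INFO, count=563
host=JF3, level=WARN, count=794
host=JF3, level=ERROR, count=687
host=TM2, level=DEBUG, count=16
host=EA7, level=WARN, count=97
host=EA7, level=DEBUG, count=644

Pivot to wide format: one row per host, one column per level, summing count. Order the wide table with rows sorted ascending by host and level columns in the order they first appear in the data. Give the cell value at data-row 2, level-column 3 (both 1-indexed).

With rows sorted ascending by host, row 2 is host=EA7. level columns in first-appearance order: INFO, WARN, DEBUG, ERROR, FATAL; column 3 is DEBUG.
Long rows with host=EA7, level=DEBUG: 54 + 734 + 644 = 1432.

1432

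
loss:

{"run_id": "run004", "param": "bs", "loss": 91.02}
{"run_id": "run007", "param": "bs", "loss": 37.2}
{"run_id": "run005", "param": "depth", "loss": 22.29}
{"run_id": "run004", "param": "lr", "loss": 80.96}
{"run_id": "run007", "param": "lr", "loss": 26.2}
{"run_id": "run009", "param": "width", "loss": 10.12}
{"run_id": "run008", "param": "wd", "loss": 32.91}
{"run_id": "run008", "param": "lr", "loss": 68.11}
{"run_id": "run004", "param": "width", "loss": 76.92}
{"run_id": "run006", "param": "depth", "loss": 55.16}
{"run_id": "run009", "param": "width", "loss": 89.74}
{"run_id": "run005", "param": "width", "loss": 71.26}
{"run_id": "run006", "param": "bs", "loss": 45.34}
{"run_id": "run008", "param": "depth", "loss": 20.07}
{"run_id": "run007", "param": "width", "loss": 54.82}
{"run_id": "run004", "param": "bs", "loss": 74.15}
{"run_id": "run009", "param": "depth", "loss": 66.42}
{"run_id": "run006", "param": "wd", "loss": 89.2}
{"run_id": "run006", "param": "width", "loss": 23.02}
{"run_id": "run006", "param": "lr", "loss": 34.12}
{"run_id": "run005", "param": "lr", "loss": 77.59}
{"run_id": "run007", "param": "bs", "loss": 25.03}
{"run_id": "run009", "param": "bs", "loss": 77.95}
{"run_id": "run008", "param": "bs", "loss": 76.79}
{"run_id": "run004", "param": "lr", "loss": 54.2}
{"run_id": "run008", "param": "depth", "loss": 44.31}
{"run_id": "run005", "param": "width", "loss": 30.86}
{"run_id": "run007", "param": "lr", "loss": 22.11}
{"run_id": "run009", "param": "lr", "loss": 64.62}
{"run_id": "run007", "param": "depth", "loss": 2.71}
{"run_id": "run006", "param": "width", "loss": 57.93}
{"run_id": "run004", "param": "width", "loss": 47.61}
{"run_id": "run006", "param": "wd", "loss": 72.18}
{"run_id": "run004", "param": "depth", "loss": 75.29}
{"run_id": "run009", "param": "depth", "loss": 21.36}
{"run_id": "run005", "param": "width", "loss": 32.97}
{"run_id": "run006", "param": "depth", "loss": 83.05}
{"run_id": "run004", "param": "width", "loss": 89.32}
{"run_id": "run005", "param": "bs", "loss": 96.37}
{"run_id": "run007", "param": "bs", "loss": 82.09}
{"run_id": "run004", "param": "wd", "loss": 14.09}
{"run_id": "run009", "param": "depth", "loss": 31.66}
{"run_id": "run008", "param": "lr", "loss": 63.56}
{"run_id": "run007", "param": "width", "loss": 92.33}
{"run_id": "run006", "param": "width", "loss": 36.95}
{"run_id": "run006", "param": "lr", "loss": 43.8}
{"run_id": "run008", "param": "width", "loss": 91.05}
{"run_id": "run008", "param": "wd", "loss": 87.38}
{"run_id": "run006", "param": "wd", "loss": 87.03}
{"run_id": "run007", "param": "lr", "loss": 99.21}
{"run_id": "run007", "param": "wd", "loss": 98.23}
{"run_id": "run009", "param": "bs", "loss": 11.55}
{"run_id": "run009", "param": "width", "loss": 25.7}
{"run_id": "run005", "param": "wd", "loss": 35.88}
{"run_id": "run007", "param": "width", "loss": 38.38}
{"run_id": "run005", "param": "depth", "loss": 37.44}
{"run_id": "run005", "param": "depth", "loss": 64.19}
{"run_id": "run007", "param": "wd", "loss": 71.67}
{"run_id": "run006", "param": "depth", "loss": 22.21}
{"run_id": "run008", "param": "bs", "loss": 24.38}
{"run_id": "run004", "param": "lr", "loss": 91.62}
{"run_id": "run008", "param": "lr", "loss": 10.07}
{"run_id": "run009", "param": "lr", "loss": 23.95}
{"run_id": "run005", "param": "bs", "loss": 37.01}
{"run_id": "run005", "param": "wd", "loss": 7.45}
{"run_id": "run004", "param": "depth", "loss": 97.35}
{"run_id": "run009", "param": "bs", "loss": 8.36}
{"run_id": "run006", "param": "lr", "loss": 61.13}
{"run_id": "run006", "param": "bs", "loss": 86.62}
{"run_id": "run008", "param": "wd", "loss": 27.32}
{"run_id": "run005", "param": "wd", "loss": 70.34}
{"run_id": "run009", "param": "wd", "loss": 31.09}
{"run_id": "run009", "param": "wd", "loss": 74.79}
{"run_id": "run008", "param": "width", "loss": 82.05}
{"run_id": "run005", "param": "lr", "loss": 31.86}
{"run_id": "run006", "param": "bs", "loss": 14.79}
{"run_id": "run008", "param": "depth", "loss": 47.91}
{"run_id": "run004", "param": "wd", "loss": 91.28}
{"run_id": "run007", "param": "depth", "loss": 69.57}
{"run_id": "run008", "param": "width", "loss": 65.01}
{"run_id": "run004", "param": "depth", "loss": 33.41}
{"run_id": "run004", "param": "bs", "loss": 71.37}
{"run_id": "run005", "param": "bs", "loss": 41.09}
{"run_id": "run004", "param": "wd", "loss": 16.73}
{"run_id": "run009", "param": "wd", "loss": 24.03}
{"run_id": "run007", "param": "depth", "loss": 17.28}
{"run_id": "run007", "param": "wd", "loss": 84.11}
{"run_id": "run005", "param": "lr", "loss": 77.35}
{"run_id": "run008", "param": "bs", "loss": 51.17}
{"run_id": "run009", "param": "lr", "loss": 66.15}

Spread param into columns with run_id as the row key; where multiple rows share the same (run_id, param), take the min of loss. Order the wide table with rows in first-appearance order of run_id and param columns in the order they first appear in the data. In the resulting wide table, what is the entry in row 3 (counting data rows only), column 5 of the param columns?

With rows in first-appearance order of run_id, row 3 is run_id=run005. param columns in first-appearance order: bs, depth, lr, width, wd; column 5 is wd.
Long rows with run_id=run005, param=wd: min(35.88, 7.45, 70.34) = 7.45.

7.45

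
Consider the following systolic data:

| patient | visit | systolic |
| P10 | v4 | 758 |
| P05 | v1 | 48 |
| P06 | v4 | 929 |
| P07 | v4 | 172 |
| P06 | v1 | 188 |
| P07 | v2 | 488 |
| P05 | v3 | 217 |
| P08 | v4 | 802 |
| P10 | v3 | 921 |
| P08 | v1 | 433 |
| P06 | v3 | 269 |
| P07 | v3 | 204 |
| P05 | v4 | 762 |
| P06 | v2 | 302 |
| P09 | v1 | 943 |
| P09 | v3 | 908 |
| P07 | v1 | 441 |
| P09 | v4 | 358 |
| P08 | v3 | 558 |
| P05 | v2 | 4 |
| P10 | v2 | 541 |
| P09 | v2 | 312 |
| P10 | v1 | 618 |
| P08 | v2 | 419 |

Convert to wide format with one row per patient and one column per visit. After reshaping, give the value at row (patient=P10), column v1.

Wide layout: rows indexed by patient, columns are the 4 distinct visit values (v4, v1, v2, v3).
Cell (patient=P10, visit=v1) draws from the long row where patient=P10 and visit=v1, which has systolic=618.

618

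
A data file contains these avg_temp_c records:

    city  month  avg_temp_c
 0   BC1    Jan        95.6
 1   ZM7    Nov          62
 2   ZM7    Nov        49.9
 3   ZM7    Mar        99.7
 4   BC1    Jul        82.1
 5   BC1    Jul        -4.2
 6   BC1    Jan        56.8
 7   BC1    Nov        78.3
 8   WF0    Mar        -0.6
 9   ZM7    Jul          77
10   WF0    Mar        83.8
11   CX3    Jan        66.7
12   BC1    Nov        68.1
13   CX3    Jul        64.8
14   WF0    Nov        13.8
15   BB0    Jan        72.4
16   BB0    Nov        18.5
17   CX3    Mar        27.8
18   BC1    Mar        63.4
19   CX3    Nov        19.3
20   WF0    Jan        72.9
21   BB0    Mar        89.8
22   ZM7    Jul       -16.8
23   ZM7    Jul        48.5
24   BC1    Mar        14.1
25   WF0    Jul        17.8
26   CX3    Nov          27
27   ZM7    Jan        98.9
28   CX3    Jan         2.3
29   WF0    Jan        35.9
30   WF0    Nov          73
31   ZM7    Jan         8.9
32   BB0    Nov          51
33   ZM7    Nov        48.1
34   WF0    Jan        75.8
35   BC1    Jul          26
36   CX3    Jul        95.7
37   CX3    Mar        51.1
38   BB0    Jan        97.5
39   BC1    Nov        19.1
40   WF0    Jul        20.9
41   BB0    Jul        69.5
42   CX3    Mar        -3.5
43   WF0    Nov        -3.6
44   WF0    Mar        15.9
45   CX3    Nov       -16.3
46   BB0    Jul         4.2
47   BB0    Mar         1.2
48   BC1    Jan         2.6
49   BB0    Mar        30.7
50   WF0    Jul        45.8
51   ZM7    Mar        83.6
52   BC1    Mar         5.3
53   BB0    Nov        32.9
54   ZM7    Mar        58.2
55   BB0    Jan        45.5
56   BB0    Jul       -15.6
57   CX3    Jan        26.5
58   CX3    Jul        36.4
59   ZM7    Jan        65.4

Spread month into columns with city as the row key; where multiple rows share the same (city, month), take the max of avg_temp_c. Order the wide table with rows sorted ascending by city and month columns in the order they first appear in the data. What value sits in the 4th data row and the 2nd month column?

With rows sorted ascending by city, row 4 is city=WF0. month columns in first-appearance order: Jan, Nov, Mar, Jul; column 2 is Nov.
Long rows with city=WF0, month=Nov: max(13.8, 73, -3.6) = 73.

73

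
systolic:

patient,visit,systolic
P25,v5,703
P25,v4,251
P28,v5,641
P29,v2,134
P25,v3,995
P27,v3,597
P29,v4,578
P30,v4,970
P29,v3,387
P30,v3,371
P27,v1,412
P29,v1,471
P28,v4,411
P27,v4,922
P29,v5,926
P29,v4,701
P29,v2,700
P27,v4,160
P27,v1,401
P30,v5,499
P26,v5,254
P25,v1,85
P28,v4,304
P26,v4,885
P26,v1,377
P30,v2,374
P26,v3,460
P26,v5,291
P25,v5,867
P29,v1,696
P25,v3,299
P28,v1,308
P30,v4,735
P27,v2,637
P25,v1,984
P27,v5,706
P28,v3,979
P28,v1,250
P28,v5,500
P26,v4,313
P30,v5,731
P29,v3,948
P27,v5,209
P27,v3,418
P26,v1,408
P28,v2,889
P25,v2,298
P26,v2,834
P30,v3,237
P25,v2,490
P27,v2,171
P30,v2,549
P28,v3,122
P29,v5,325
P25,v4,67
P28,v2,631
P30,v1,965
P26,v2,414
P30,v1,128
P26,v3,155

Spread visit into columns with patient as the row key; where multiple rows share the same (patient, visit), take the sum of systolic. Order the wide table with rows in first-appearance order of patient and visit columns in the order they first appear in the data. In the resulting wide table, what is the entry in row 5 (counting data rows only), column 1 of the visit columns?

1230

With rows in first-appearance order of patient, row 5 is patient=P30. visit columns in first-appearance order: v5, v4, v2, v3, v1; column 1 is v5.
Long rows with patient=P30, visit=v5: 499 + 731 = 1230.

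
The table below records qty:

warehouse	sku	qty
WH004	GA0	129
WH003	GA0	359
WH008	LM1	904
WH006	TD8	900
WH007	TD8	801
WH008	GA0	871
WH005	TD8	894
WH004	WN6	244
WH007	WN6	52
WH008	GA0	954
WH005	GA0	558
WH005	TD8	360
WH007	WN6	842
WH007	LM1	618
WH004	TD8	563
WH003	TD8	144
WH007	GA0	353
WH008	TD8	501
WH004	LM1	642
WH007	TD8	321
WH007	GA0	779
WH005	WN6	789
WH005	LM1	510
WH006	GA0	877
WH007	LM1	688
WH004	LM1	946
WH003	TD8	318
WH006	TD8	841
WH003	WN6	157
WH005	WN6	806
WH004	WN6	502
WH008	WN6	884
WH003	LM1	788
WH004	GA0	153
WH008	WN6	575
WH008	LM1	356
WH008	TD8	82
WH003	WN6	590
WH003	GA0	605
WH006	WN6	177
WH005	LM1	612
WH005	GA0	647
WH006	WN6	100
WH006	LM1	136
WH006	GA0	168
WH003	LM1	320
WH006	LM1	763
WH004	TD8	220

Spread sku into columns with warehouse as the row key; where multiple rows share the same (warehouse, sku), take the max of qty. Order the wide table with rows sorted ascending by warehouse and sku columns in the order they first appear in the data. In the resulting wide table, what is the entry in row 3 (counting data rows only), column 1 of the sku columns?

With rows sorted ascending by warehouse, row 3 is warehouse=WH005. sku columns in first-appearance order: GA0, LM1, TD8, WN6; column 1 is GA0.
Long rows with warehouse=WH005, sku=GA0: max(558, 647) = 647.

647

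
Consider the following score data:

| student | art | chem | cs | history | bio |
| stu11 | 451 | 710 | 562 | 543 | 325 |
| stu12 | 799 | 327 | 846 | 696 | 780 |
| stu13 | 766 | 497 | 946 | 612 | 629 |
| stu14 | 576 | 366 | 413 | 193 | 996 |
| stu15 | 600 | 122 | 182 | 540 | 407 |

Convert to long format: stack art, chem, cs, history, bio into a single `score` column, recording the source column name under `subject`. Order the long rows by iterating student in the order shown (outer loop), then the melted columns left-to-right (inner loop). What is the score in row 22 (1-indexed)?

25 rows total (5 × 5). Row 22: index ⌊(22-1)/5⌋ = 4 into student → stu15; (22-1) mod 5 = 1 into the melted columns → chem.
So row 22 is (stu15, chem, 122); score = 122.

122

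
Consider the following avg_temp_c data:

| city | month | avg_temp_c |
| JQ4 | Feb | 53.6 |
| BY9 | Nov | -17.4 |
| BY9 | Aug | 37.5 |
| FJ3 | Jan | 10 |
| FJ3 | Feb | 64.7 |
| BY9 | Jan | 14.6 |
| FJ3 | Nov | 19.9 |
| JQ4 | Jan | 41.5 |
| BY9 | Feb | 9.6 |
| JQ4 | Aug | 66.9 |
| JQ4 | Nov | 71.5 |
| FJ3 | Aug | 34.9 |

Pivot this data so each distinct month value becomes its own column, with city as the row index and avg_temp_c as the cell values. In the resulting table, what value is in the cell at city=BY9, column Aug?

37.5

Wide layout: rows indexed by city, columns are the 4 distinct month values (Feb, Nov, Aug, Jan).
Cell (city=BY9, month=Aug) draws from the long row where city=BY9 and month=Aug, which has avg_temp_c=37.5.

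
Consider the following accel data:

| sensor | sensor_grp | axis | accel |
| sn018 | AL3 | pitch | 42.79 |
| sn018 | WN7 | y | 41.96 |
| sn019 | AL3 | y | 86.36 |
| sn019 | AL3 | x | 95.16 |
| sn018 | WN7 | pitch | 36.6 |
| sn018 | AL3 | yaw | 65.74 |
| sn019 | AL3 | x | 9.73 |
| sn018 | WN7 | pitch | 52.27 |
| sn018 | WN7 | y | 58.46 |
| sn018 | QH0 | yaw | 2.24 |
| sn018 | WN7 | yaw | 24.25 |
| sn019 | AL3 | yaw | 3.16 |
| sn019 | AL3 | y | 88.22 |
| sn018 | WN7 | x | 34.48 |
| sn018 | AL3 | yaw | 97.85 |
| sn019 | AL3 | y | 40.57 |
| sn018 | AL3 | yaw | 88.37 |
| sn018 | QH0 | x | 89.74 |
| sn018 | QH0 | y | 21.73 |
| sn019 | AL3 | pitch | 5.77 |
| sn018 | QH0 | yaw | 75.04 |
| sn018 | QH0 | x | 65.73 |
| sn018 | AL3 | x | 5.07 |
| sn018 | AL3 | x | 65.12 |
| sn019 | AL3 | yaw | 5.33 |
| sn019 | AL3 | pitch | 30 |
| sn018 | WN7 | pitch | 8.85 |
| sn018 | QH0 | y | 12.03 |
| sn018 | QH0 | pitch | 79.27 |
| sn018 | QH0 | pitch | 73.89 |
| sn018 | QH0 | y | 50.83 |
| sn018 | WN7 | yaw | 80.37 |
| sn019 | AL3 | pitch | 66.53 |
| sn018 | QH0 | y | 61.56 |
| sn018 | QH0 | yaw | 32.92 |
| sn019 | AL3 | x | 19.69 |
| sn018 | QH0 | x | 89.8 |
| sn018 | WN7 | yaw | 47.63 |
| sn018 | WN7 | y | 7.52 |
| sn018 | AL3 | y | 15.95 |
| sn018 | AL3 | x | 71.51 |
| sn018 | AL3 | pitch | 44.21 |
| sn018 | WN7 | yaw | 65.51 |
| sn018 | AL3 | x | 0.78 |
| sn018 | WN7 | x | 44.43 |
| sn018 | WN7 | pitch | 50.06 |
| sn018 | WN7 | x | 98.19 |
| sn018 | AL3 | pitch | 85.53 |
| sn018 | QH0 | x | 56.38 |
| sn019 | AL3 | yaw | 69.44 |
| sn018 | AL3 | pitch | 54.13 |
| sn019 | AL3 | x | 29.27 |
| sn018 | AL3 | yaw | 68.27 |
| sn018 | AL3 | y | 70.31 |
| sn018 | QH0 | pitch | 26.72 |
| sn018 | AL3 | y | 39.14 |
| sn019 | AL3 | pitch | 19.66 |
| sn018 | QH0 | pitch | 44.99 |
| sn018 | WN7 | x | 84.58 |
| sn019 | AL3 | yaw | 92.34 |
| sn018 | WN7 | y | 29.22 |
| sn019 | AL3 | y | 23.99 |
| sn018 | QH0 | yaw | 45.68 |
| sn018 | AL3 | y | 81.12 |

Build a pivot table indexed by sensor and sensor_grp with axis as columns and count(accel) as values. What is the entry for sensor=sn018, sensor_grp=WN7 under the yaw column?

Rows with sensor=sn018, sensor_grp=WN7 and axis=yaw: accel values are 24.25, 80.37, 47.63, 65.51.
4 rows match — count = 4.

4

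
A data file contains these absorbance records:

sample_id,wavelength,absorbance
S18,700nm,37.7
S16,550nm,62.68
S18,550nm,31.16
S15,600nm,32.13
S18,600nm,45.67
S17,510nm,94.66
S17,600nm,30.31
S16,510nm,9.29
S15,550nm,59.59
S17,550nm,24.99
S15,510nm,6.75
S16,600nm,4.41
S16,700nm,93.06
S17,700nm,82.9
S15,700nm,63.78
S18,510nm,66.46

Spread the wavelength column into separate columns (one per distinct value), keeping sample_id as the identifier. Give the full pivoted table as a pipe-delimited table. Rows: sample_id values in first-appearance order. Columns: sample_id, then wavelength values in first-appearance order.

| sample_id | 700nm | 550nm | 600nm | 510nm |
| S18 | 37.7 | 31.16 | 45.67 | 66.46 |
| S16 | 93.06 | 62.68 | 4.41 | 9.29 |
| S15 | 63.78 | 59.59 | 32.13 | 6.75 |
| S17 | 82.9 | 24.99 | 30.31 | 94.66 |

Columns: sample_id plus the 4 distinct wavelength values (700nm, 550nm, 600nm, 510nm).
For example, row S18 column 700nm takes absorbance=37.7 from the long row (S18, 700nm).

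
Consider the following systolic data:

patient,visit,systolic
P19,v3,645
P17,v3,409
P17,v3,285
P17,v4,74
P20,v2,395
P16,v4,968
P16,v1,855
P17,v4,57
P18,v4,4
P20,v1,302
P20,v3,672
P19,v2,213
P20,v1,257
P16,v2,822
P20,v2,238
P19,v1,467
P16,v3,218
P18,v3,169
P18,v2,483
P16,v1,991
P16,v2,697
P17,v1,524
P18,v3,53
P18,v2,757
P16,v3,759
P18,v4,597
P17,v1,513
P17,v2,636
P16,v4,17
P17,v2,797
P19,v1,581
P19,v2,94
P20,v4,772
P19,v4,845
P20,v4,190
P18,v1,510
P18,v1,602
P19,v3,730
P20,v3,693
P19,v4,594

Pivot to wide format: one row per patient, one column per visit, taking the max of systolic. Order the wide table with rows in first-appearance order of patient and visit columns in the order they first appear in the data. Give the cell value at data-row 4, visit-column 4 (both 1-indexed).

991

With rows in first-appearance order of patient, row 4 is patient=P16. visit columns in first-appearance order: v3, v4, v2, v1; column 4 is v1.
Long rows with patient=P16, visit=v1: max(855, 991) = 991.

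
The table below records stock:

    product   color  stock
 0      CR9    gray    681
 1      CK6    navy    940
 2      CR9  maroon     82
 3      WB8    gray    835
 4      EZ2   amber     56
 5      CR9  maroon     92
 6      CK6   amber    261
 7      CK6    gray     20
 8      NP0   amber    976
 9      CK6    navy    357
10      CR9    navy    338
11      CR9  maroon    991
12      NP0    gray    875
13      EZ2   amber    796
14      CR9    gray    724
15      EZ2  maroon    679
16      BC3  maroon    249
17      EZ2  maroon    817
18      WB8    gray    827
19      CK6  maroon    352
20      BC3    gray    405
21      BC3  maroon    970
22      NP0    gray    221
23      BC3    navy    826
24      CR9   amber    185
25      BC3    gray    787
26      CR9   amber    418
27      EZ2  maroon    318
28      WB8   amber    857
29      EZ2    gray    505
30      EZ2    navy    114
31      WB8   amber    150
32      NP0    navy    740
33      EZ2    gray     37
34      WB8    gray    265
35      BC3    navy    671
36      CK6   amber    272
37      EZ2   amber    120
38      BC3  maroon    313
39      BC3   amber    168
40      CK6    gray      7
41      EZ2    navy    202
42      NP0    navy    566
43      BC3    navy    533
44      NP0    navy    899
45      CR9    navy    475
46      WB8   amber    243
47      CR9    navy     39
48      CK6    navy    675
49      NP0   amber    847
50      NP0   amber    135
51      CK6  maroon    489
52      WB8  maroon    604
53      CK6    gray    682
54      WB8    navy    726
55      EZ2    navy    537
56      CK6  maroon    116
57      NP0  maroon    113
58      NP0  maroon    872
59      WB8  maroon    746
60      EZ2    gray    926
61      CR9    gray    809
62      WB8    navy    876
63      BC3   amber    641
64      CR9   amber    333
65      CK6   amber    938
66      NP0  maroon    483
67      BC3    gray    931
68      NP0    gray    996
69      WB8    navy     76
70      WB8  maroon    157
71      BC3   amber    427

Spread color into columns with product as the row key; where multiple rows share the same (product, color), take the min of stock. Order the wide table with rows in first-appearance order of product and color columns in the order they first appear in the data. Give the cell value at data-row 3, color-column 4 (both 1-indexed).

With rows in first-appearance order of product, row 3 is product=WB8. color columns in first-appearance order: gray, navy, maroon, amber; column 4 is amber.
Long rows with product=WB8, color=amber: min(857, 150, 243) = 150.

150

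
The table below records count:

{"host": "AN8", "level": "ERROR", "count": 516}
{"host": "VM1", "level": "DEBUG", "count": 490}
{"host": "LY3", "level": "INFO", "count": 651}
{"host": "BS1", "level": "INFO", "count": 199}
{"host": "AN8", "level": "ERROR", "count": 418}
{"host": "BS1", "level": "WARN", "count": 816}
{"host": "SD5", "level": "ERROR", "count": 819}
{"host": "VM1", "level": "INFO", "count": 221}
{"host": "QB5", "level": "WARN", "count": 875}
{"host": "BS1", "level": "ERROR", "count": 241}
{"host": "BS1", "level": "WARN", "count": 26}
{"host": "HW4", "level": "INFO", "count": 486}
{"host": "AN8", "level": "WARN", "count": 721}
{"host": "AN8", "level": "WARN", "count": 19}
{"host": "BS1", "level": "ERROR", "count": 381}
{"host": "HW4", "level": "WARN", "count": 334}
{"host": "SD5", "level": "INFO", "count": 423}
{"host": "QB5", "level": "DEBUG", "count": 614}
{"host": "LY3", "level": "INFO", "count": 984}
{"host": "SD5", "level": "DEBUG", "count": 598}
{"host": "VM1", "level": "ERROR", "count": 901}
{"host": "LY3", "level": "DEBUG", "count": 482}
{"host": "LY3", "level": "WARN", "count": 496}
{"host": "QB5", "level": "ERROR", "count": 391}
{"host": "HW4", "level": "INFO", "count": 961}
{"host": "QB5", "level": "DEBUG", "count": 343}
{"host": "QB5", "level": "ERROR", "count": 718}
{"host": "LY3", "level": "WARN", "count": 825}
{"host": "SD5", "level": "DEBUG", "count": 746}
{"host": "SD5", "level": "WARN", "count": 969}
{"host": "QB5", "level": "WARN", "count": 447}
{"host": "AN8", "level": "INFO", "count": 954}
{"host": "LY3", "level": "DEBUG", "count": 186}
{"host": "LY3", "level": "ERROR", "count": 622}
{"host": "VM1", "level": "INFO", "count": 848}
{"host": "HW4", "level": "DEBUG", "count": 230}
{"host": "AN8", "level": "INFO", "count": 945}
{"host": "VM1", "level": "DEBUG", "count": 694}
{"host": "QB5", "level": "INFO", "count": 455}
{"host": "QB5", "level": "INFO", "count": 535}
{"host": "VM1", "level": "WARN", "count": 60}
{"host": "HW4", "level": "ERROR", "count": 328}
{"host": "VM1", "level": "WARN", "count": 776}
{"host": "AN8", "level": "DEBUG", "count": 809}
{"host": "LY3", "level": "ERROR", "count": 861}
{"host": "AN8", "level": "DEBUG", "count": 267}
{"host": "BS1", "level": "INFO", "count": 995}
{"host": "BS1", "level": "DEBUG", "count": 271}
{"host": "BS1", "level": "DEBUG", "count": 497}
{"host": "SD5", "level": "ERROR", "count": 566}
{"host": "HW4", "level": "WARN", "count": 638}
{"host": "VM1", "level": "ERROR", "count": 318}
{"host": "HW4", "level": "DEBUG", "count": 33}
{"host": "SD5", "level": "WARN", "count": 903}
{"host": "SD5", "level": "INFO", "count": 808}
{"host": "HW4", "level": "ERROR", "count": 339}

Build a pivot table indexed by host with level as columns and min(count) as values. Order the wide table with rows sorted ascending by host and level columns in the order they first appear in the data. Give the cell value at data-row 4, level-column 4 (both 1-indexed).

496

With rows sorted ascending by host, row 4 is host=LY3. level columns in first-appearance order: ERROR, DEBUG, INFO, WARN; column 4 is WARN.
Long rows with host=LY3, level=WARN: min(496, 825) = 496.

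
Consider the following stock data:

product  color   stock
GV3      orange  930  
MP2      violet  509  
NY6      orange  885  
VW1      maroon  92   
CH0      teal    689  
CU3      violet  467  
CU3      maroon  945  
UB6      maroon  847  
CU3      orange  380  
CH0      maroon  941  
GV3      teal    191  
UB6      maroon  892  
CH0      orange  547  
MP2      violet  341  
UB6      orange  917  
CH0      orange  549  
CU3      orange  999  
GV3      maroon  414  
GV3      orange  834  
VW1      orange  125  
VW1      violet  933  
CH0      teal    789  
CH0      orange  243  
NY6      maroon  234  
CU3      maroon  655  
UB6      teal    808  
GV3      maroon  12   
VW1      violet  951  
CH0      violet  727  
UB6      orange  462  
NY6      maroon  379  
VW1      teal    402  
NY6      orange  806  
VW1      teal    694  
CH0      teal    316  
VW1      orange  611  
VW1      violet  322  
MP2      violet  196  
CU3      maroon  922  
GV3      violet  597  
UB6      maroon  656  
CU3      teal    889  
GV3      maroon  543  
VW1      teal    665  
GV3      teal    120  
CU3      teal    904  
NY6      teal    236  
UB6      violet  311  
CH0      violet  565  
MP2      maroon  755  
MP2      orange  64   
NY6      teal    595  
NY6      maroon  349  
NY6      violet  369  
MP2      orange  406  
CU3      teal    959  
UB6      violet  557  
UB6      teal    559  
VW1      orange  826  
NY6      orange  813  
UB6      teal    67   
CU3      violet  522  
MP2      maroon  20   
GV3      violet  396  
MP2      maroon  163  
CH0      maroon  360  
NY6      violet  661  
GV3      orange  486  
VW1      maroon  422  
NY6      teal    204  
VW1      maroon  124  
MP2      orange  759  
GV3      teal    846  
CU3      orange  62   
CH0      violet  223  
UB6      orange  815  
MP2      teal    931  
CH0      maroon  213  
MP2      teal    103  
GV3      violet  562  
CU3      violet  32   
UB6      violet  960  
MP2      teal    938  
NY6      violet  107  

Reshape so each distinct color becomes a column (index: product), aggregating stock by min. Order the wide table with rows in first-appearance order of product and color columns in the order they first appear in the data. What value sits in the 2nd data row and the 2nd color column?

With rows in first-appearance order of product, row 2 is product=MP2. color columns in first-appearance order: orange, violet, maroon, teal; column 2 is violet.
Long rows with product=MP2, color=violet: min(509, 341, 196) = 196.

196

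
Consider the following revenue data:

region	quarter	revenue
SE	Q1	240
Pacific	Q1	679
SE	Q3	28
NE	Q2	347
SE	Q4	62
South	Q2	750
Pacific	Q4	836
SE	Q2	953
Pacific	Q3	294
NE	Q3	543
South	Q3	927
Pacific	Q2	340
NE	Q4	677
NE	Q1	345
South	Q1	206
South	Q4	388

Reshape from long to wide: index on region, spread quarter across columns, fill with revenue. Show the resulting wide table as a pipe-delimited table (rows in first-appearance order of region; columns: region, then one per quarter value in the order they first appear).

| region | Q1 | Q3 | Q2 | Q4 |
| SE | 240 | 28 | 953 | 62 |
| Pacific | 679 | 294 | 340 | 836 |
| NE | 345 | 543 | 347 | 677 |
| South | 206 | 927 | 750 | 388 |

Columns: region plus the 4 distinct quarter values (Q1, Q3, Q2, Q4).
For example, row SE column Q1 takes revenue=240 from the long row (SE, Q1).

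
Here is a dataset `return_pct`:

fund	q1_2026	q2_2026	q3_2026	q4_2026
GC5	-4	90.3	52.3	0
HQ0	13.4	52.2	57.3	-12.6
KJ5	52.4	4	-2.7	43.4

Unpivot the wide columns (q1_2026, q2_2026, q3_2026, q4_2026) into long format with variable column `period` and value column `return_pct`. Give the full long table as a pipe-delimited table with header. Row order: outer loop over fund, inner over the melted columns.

| fund | period | return_pct |
| GC5 | q1_2026 | -4 |
| GC5 | q2_2026 | 90.3 |
| GC5 | q3_2026 | 52.3 |
| GC5 | q4_2026 | 0 |
| HQ0 | q1_2026 | 13.4 |
| HQ0 | q2_2026 | 52.2 |
| HQ0 | q3_2026 | 57.3 |
| HQ0 | q4_2026 | -12.6 |
| KJ5 | q1_2026 | 52.4 |
| KJ5 | q2_2026 | 4 |
| KJ5 | q3_2026 | -2.7 |
| KJ5 | q4_2026 | 43.4 |

Each (fund, column) pair becomes one row: 3 × 4 = 12 rows.
For example, (GC5, q1_2026) → return_pct=-4.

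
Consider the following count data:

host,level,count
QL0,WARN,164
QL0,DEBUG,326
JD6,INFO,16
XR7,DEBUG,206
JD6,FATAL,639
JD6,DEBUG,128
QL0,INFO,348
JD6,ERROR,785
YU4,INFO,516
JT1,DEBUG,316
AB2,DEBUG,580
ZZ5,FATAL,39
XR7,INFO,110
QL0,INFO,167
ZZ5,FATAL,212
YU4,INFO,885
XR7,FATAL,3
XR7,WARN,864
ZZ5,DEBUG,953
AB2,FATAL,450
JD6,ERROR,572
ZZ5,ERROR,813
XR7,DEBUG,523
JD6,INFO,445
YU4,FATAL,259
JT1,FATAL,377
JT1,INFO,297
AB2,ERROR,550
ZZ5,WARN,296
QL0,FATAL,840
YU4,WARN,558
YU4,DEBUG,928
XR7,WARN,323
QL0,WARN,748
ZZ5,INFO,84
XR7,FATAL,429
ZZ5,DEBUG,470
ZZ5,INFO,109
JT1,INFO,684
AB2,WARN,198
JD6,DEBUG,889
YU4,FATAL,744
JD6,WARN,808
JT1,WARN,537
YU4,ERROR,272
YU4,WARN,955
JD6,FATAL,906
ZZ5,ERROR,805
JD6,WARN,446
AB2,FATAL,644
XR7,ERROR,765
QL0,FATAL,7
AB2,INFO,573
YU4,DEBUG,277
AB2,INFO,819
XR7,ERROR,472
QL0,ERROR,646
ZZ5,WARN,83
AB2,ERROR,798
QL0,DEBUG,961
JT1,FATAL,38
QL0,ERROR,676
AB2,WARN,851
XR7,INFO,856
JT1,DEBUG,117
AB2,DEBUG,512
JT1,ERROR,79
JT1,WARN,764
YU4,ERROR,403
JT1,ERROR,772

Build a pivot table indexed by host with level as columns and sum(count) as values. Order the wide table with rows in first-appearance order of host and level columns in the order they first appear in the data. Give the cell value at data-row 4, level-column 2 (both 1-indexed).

1205

With rows in first-appearance order of host, row 4 is host=YU4. level columns in first-appearance order: WARN, DEBUG, INFO, FATAL, ERROR; column 2 is DEBUG.
Long rows with host=YU4, level=DEBUG: 928 + 277 = 1205.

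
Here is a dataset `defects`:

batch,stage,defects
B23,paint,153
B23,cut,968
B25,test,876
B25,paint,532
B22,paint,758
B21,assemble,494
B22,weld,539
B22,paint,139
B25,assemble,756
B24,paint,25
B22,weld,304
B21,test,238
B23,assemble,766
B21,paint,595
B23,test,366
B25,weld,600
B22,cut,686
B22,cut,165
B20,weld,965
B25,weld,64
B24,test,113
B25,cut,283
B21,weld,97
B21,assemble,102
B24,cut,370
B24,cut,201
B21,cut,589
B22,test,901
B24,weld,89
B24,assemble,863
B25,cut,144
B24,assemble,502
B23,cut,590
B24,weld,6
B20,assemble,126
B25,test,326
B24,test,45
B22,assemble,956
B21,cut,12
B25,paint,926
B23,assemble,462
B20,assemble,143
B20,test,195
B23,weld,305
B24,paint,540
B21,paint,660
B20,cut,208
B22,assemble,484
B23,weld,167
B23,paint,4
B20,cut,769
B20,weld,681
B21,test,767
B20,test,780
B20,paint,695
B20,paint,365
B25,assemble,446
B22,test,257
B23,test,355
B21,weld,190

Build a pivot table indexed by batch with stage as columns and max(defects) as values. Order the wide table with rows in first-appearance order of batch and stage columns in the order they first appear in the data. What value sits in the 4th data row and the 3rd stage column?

767

With rows in first-appearance order of batch, row 4 is batch=B21. stage columns in first-appearance order: paint, cut, test, assemble, weld; column 3 is test.
Long rows with batch=B21, stage=test: max(238, 767) = 767.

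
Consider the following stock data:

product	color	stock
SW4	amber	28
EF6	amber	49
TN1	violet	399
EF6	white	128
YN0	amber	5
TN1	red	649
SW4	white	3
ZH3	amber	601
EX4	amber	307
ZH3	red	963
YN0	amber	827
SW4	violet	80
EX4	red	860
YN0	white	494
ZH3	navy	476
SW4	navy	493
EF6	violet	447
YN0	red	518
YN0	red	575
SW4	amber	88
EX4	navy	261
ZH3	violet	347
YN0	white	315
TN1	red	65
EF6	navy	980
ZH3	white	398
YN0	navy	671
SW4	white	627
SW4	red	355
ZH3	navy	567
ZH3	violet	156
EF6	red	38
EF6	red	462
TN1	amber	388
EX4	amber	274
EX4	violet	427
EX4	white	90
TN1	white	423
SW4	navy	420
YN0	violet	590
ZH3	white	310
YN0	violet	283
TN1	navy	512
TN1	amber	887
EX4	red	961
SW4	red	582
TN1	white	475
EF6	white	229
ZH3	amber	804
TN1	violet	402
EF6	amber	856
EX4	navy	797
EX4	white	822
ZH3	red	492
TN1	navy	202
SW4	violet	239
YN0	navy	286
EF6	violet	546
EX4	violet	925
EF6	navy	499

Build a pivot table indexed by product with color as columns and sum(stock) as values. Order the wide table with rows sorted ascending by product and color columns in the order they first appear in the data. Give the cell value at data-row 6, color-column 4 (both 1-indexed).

1455

With rows sorted ascending by product, row 6 is product=ZH3. color columns in first-appearance order: amber, violet, white, red, navy; column 4 is red.
Long rows with product=ZH3, color=red: 963 + 492 = 1455.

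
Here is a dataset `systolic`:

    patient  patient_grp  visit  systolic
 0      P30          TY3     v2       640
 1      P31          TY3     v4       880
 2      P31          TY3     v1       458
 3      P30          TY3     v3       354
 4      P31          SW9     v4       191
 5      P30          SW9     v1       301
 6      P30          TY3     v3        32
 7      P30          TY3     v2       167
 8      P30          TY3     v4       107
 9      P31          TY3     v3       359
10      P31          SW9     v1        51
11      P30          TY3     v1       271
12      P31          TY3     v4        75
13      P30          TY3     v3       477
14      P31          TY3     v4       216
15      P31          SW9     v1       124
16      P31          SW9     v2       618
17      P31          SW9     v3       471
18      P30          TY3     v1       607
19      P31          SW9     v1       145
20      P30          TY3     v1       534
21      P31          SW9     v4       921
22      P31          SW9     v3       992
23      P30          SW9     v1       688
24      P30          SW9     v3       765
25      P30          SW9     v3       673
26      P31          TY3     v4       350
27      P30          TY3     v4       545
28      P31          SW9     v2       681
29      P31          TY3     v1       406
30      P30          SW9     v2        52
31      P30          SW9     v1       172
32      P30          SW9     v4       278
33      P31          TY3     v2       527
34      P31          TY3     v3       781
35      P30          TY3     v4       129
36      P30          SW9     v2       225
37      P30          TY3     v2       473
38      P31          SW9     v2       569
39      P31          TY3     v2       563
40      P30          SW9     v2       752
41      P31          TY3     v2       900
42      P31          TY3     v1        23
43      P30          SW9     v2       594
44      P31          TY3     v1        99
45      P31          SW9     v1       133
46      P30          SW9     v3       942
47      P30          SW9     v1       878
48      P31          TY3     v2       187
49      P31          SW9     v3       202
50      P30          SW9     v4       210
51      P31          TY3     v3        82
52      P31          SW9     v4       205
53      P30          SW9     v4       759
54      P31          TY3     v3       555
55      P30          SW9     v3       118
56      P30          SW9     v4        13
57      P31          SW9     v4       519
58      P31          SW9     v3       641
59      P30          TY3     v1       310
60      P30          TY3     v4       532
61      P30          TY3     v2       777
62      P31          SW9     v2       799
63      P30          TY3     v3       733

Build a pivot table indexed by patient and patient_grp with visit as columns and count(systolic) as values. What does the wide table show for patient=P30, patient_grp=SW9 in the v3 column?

Rows with patient=P30, patient_grp=SW9 and visit=v3: systolic values are 765, 673, 942, 118.
4 rows match — count = 4.

4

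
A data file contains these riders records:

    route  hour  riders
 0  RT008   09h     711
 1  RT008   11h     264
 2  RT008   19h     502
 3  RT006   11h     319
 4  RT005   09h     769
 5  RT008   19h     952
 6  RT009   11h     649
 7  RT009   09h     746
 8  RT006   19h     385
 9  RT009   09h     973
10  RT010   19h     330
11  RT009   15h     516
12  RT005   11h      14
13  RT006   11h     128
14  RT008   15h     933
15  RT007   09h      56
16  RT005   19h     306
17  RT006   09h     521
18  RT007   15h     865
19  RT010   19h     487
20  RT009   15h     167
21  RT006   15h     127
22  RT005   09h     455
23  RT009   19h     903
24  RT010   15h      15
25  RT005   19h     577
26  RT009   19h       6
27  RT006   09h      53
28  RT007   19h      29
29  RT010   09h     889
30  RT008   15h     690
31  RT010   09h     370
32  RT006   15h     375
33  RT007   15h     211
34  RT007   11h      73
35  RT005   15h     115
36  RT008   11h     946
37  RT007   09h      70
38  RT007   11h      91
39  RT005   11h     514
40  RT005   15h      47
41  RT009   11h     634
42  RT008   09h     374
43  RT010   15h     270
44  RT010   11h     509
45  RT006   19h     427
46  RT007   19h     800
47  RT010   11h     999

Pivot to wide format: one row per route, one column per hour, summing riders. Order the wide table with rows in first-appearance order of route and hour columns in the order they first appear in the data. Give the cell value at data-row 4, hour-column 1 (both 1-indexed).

With rows in first-appearance order of route, row 4 is route=RT009. hour columns in first-appearance order: 09h, 11h, 19h, 15h; column 1 is 09h.
Long rows with route=RT009, hour=09h: 746 + 973 = 1719.

1719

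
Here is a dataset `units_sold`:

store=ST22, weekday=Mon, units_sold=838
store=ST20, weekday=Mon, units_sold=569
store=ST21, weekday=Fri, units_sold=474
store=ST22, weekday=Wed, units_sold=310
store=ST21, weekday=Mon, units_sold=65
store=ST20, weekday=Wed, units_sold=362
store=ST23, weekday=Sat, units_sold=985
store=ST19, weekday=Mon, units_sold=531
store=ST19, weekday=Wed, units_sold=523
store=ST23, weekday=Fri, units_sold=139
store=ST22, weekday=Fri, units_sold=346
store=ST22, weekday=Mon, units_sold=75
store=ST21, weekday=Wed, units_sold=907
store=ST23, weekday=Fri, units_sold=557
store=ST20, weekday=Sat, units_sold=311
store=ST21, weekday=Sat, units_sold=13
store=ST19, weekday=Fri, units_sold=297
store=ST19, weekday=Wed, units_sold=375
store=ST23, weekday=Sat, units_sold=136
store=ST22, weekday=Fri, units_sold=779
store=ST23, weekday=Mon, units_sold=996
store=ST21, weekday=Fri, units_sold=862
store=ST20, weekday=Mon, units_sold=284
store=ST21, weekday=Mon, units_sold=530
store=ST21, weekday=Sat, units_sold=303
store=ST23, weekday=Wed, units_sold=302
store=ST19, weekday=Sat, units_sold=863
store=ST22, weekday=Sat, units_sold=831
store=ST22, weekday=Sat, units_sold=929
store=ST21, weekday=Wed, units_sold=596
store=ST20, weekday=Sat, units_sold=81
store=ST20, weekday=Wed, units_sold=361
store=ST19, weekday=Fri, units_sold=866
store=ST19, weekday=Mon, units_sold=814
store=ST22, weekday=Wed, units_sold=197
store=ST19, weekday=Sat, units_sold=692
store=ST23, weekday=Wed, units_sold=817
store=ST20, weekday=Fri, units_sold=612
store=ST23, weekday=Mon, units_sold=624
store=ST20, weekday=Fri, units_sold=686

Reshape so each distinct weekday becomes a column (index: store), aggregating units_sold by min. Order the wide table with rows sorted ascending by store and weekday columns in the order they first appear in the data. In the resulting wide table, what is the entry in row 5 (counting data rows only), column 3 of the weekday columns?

302

With rows sorted ascending by store, row 5 is store=ST23. weekday columns in first-appearance order: Mon, Fri, Wed, Sat; column 3 is Wed.
Long rows with store=ST23, weekday=Wed: min(302, 817) = 302.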